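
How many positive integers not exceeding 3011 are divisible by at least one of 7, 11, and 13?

Inclusion–exclusion gives
430 + 273 + 231 − 39 − 33 − 21 + 3 = 844

844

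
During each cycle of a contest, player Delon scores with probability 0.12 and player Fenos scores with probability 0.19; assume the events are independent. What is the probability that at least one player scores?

P(none) = (1 − 0.12) × (1 − 0.19) = 0.88 × 0.81 = 0.7128
P(at least one) = 1 − 0.7128 = 0.2872

0.2872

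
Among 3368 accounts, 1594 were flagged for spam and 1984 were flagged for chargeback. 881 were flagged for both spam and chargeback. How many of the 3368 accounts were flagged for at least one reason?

2697

Apply inclusion-exclusion:
|union| = 1594 + 1984 − 881 = 2697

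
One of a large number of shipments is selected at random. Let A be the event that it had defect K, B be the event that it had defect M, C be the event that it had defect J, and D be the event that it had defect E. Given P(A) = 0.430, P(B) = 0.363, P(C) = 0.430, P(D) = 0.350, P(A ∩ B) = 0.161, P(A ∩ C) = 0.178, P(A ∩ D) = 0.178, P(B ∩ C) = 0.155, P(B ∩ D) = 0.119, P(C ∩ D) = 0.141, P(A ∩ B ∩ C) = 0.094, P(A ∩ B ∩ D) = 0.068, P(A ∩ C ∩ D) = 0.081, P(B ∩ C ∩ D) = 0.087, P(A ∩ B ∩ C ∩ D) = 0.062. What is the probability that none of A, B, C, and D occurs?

P(A ∪ B ∪ C ∪ D) = 0.430 + 0.363 + 0.430 + 0.350 − 0.161 − 0.178 − 0.178 − 0.155 − 0.119 − 0.141 + 0.094 + 0.068 + 0.081 + 0.087 − 0.062 = 0.909
P(none) = 1 − 0.909 = 0.091

0.091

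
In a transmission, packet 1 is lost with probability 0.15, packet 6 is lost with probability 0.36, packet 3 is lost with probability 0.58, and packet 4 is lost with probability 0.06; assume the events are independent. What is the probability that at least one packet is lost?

P(none) = (1 − 0.15) × (1 − 0.36) × (1 − 0.58) × (1 − 0.06) = 0.85 × 0.64 × 0.42 × 0.94 = 0.2147712
P(at least one) = 1 − 0.2147712 = 0.7852288

0.7852288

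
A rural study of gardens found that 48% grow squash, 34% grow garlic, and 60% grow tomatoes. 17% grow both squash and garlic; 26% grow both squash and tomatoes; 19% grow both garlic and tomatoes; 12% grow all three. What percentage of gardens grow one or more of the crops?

Apply inclusion-exclusion:
P(at least one) = 48 + 34 + 60 − 17 − 26 − 19 + 12 = 92%

92%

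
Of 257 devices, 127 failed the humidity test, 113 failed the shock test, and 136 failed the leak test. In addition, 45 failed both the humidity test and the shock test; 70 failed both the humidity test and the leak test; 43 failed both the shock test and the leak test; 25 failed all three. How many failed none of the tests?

|at least one| = 127 + 113 + 136 − 45 − 70 − 43 + 25 = 243
None: 257 − 243 = 14

14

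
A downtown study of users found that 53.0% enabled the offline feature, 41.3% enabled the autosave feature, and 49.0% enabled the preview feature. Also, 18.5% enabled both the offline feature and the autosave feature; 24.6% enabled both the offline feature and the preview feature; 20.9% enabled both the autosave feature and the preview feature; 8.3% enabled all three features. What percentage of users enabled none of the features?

Inclusion–exclusion gives
P(at least one) = 53.0 + 41.3 + 49.0 − 18.5 − 24.6 − 20.9 + 8.3 = 87.6%
P(none) = 100% − 87.6% = 12.4%

12.4%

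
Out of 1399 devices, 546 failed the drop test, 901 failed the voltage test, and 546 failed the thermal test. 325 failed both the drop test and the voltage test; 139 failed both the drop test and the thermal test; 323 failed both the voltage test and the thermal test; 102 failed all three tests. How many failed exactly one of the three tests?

725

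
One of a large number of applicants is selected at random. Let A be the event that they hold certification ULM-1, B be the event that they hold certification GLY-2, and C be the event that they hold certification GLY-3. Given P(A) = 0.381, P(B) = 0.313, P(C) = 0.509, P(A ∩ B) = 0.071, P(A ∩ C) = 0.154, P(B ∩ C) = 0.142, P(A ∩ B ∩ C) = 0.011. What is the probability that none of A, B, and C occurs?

Using inclusion–exclusion:
P(A ∪ B ∪ C) = 0.381 + 0.313 + 0.509 − 0.071 − 0.154 − 0.142 + 0.011 = 0.847
P(none) = 1 − 0.847 = 0.153

0.153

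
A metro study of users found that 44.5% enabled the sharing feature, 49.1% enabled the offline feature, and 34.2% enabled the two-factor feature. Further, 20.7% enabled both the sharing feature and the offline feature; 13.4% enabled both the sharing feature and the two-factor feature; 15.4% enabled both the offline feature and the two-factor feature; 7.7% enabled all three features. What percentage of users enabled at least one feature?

86.0%

Using inclusion–exclusion:
P(union) = 44.5 + 49.1 + 34.2 − 20.7 − 13.4 − 15.4 + 7.7 = 86.0%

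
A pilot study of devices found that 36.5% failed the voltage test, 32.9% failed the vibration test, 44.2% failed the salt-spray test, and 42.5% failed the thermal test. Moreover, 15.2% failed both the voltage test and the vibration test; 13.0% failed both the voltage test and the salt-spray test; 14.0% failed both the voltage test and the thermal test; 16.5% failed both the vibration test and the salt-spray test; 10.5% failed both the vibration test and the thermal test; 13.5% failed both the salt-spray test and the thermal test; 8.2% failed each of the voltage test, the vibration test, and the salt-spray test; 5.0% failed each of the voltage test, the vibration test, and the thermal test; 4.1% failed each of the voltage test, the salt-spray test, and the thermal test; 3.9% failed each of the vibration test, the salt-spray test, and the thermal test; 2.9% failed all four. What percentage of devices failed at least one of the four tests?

P(union) = 36.5 + 32.9 + 44.2 + 42.5 − 15.2 − 13.0 − 14.0 − 16.5 − 10.5 − 13.5 + 8.2 + 5.0 + 4.1 + 3.9 − 2.9 = 91.7%

91.7%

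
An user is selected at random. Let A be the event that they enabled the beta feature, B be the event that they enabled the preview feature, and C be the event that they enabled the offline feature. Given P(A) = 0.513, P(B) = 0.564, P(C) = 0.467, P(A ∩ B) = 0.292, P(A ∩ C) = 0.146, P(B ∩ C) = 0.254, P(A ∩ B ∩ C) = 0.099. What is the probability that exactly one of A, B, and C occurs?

0.457

By inclusion–exclusion (exactly-one form):
P(exactly one) = 0.513 + 0.564 + 0.467 − 2·0.292 − 2·0.146 − 2·0.254 + 3·0.099 = 0.457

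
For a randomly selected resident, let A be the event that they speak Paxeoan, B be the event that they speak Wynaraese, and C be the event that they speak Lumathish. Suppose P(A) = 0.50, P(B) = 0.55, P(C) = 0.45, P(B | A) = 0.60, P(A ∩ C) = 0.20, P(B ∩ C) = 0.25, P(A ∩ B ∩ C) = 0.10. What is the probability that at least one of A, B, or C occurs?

0.85

P(A ∩ B) = P(A)·P(B|A) = 0.50 × 0.60 = 0.30
P(A ∪ B ∪ C) = 0.50 + 0.55 + 0.45 − 0.30 − 0.20 − 0.25 + 0.10 = 0.85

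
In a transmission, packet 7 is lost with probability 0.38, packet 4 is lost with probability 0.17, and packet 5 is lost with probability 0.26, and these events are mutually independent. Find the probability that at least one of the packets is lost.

0.619196

P(none) = (1 − 0.38) × (1 − 0.17) × (1 − 0.26) = 0.62 × 0.83 × 0.74 = 0.380804
P(at least one) = 1 − 0.380804 = 0.619196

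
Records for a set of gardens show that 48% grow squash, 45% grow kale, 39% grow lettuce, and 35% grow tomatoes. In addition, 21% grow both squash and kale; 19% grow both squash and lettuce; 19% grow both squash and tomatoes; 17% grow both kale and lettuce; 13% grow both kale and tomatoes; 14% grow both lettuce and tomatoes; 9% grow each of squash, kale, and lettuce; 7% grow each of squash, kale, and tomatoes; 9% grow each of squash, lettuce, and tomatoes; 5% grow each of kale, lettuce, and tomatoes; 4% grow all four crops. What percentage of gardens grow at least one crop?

90%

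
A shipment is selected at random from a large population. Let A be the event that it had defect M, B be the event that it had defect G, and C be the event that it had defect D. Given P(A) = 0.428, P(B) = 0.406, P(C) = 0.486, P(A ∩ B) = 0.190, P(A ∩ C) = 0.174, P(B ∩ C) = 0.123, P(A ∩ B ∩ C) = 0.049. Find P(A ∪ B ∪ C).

0.882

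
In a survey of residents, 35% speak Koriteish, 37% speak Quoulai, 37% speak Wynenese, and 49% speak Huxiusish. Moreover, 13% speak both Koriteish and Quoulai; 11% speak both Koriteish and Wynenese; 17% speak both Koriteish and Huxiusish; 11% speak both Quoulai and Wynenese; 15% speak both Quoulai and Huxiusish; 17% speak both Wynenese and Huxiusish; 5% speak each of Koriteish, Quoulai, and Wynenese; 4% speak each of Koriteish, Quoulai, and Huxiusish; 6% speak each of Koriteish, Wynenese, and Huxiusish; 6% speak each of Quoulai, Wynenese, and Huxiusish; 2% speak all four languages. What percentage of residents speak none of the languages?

7%

P(union) = 35 + 37 + 37 + 49 − 13 − 11 − 17 − 11 − 15 − 17 + 5 + 4 + 6 + 6 − 2 = 93%
P(none) = 100% − 93% = 7%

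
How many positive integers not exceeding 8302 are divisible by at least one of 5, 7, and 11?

3127

By inclusion-exclusion,
⌊8302/5⌋ + ⌊8302/7⌋ + ⌊8302/11⌋ − ⌊8302/35⌋ − ⌊8302/55⌋ − ⌊8302/77⌋ + ⌊8302/385⌋ = 1660 + 1186 + 754 − 237 − 150 − 107 + 21 = 3127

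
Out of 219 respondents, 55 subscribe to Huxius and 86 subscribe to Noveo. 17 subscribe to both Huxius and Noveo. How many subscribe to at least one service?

124

By inclusion–exclusion:
|at least one| = 55 + 86 − 17 = 124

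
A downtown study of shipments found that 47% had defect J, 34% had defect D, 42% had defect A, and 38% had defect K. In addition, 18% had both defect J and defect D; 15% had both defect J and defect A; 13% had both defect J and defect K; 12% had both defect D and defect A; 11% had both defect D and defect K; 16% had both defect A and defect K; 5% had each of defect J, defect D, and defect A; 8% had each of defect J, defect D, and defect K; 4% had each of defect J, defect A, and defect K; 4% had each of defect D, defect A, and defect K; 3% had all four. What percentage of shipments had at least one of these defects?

Apply inclusion-exclusion:
P(at least one) = 47 + 34 + 42 + 38 − 18 − 15 − 13 − 12 − 11 − 16 + 5 + 8 + 4 + 4 − 3 = 94%

94%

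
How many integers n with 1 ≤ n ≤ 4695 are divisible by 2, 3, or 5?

3443

Using inclusion–exclusion:
⌊4695/2⌋ + ⌊4695/3⌋ + ⌊4695/5⌋ − ⌊4695/6⌋ − ⌊4695/10⌋ − ⌊4695/15⌋ + ⌊4695/30⌋ = 2347 + 1565 + 939 − 782 − 469 − 313 + 156 = 3443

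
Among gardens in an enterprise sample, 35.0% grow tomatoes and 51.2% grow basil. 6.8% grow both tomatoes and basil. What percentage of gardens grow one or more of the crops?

79.4%

Inclusion–exclusion gives
P(union) = 35.0 + 51.2 − 6.8 = 79.4%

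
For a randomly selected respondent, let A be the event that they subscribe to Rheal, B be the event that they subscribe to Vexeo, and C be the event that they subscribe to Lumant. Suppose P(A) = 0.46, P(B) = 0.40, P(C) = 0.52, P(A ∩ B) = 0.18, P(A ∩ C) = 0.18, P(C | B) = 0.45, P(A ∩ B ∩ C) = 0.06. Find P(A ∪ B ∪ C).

0.90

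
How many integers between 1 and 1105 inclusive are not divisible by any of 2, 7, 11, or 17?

406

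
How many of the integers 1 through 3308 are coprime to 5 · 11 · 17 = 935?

By inclusion–exclusion:
floor(3308/5) + floor(3308/11) + floor(3308/17) − floor(3308/55) − floor(3308/85) − floor(3308/187) + floor(3308/935) = 661 + 300 + 194 − 60 − 38 − 17 + 3 = 1043
3308 − 1043 = 2265

2265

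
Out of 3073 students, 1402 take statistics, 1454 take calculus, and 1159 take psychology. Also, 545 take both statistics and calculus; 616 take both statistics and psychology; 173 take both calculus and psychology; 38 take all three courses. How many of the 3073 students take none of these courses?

354

Inclusion–exclusion gives
N(≥1) = 1402 + 1454 + 1159 − 545 − 616 − 173 + 38 = 2719
None: 3073 − 2719 = 354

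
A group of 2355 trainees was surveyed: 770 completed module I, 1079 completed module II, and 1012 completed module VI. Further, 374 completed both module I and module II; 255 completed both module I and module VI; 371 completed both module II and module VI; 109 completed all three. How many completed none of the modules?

385

N(≥1) = 770 + 1079 + 1012 − 374 − 255 − 371 + 109 = 1970
None: 2355 − 1970 = 385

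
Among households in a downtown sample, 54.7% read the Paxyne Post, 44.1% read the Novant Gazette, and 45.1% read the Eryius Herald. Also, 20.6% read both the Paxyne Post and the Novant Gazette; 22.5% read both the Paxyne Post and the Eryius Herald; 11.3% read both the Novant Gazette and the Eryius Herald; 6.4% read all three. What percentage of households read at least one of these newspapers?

Apply inclusion-exclusion:
P(union) = 54.7 + 44.1 + 45.1 − 20.6 − 22.5 − 11.3 + 6.4 = 95.9%

95.9%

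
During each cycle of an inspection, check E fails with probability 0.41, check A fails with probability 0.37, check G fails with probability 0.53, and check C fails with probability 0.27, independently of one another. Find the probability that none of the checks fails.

0.12753027

Independence gives P(none) = ∏(1 − pᵢ).
P(none) = (1 − 0.41) × (1 − 0.37) × (1 − 0.53) × (1 − 0.27) = 0.59 × 0.63 × 0.47 × 0.73 = 0.12753027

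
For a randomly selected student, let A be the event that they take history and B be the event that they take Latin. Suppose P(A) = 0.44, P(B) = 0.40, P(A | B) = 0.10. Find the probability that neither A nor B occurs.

P(A ∩ B) = P(B)·P(A|B) = 0.40 × 0.10 = 0.04
Inclusion–exclusion gives
P(A ∪ B) = 0.44 + 0.40 − 0.04 = 0.80
P(none) = 1 − 0.80 = 0.20

0.20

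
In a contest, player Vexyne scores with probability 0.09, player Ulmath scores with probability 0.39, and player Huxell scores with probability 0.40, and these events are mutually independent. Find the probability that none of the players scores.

0.33306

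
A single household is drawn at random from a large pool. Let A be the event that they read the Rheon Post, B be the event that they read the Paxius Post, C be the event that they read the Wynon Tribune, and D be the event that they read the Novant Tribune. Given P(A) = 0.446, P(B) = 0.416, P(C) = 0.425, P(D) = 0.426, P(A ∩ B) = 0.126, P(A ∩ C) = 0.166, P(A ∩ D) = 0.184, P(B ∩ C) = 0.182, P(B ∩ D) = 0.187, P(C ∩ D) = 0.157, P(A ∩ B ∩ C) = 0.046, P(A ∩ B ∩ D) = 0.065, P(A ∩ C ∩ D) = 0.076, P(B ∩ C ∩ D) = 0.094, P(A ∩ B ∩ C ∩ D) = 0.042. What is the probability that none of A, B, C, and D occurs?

0.050

P(A ∪ B ∪ C ∪ D) = 0.446 + 0.416 + 0.425 + 0.426 − 0.126 − 0.166 − 0.184 − 0.182 − 0.187 − 0.157 + 0.046 + 0.065 + 0.076 + 0.094 − 0.042 = 0.950
P(none) = 1 − 0.950 = 0.050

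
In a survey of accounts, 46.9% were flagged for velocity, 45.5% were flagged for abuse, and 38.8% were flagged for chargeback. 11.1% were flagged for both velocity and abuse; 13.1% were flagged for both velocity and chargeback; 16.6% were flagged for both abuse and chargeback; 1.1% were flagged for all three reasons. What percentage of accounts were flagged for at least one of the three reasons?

Using inclusion–exclusion:
P(at least one) = 46.9 + 45.5 + 38.8 − 11.1 − 13.1 − 16.6 + 1.1 = 91.5%

91.5%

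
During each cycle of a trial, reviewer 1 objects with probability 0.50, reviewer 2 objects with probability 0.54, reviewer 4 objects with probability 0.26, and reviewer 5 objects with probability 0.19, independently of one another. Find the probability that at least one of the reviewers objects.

P(none) = (1 − 0.50) × (1 − 0.54) × (1 − 0.26) × (1 − 0.19) = 0.50 × 0.46 × 0.74 × 0.81 = 0.137862
P(at least one) = 1 − 0.137862 = 0.862138

0.862138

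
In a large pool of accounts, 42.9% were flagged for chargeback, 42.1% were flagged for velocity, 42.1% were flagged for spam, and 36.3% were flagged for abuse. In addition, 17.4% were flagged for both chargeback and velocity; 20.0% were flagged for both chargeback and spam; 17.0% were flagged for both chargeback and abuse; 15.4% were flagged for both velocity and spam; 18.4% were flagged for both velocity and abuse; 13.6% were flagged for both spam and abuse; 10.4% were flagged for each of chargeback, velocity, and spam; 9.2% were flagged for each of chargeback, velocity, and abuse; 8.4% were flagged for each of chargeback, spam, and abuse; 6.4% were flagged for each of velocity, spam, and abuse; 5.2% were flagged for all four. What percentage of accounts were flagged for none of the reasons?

9.2%

P(at least one) = 42.9 + 42.1 + 42.1 + 36.3 − 17.4 − 20.0 − 17.0 − 15.4 − 18.4 − 13.6 + 10.4 + 9.2 + 8.4 + 6.4 − 5.2 = 90.8%
P(none) = 100% − 90.8% = 9.2%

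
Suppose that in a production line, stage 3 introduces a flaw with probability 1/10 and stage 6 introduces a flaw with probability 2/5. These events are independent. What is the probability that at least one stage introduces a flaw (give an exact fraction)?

P(none) = (1 − 1/10) × (1 − 2/5) = 9/10 × 3/5 = 27/50
P(at least one) = 1 − 27/50 = 23/50

23/50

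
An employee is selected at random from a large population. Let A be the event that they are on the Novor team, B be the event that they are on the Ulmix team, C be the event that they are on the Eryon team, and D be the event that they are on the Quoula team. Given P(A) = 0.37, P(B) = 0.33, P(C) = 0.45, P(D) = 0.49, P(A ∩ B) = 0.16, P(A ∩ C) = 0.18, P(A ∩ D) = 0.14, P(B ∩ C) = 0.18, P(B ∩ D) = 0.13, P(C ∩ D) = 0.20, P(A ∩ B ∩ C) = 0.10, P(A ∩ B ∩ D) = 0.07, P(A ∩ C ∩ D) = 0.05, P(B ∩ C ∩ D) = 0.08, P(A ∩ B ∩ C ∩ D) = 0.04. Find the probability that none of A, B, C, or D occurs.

By inclusion-exclusion,
P(A ∪ B ∪ C ∪ D) = 0.37 + 0.33 + 0.45 + 0.49 − 0.16 − 0.18 − 0.14 − 0.18 − 0.13 − 0.20 + 0.10 + 0.07 + 0.05 + 0.08 − 0.04 = 0.91
P(none) = 1 − 0.91 = 0.09

0.09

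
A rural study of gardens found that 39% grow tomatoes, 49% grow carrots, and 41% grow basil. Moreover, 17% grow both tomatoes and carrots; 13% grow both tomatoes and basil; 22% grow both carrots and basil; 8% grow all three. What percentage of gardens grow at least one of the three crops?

Apply inclusion-exclusion:
P(union) = 39 + 49 + 41 − 17 − 13 − 22 + 8 = 85%

85%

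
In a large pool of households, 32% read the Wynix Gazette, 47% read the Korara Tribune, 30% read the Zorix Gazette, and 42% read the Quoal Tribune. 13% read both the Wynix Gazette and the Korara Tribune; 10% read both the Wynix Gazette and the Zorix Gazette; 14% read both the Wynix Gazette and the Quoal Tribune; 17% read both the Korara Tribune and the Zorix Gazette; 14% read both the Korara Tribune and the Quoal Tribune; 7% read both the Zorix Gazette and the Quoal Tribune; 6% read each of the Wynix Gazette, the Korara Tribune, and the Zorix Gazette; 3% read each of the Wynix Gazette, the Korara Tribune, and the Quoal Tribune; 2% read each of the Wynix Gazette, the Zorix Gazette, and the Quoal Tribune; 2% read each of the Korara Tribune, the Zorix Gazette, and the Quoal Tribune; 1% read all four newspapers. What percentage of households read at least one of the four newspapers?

88%

P(union) = 32 + 47 + 30 + 42 − 13 − 10 − 14 − 17 − 14 − 7 + 6 + 3 + 2 + 2 − 1 = 88%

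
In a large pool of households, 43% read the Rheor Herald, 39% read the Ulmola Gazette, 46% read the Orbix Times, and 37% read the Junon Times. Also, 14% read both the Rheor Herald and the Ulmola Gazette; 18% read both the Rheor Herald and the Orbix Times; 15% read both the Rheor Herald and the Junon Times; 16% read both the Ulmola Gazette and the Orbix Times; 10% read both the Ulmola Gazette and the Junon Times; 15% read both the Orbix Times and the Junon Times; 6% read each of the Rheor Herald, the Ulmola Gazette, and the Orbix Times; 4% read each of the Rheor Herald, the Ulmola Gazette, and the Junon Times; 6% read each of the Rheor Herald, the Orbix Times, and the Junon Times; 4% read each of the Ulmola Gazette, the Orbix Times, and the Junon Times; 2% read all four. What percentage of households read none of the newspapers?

5%

P(≥1) = 43 + 39 + 46 + 37 − 14 − 18 − 15 − 16 − 10 − 15 + 6 + 4 + 6 + 4 − 2 = 95%
P(none) = 100% − 95% = 5%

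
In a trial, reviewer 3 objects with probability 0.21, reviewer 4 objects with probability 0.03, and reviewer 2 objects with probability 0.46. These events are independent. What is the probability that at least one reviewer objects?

0.586198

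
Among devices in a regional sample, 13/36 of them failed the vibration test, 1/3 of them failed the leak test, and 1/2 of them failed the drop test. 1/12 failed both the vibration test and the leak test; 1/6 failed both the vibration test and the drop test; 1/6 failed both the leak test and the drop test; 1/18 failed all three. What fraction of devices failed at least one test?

Using inclusion–exclusion:
P(union) = 13/36 + 1/3 + 1/2 − 1/12 − 1/6 − 1/6 + 1/18 = 5/6

5/6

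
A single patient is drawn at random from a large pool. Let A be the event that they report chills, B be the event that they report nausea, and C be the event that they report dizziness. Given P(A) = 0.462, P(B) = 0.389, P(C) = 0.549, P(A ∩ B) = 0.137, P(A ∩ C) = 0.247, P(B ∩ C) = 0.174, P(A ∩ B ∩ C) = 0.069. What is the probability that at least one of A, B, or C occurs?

0.911

By inclusion-exclusion,
P(A ∪ B ∪ C) = 0.462 + 0.389 + 0.549 − 0.137 − 0.247 − 0.174 + 0.069 = 0.911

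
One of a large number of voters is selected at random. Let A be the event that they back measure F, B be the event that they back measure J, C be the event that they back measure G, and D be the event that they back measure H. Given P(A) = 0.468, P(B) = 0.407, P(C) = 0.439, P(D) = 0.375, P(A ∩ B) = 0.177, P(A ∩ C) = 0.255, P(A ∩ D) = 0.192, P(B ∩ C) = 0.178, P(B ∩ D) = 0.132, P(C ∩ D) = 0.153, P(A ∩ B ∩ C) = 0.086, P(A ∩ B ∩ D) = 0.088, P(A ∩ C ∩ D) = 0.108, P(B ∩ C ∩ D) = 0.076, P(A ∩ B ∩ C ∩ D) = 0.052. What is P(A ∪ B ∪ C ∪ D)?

0.908

Using inclusion–exclusion:
P(A ∪ B ∪ C ∪ D) = 0.468 + 0.407 + 0.439 + 0.375 − 0.177 − 0.255 − 0.192 − 0.178 − 0.132 − 0.153 + 0.086 + 0.088 + 0.108 + 0.076 − 0.052 = 0.908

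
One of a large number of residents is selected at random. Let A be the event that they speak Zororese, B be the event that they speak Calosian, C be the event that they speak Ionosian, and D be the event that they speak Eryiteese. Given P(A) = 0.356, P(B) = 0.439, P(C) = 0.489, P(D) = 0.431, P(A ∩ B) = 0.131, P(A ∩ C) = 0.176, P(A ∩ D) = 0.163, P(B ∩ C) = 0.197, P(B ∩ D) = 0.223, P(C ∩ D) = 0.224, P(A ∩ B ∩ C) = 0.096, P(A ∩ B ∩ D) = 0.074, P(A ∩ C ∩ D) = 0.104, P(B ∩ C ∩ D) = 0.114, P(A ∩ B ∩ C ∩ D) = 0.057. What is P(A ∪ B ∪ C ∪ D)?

P(A ∪ B ∪ C ∪ D) = 0.356 + 0.439 + 0.489 + 0.431 − 0.131 − 0.176 − 0.163 − 0.197 − 0.223 − 0.224 + 0.096 + 0.074 + 0.104 + 0.114 − 0.057 = 0.932

0.932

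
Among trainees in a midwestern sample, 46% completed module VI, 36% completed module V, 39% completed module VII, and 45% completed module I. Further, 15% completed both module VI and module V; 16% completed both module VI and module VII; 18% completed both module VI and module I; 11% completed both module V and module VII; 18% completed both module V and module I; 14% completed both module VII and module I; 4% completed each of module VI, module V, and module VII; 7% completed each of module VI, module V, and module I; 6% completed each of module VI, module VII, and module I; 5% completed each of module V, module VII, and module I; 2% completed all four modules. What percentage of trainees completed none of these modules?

6%

By inclusion–exclusion:
P(at least one) = 46 + 36 + 39 + 45 − 15 − 16 − 18 − 11 − 18 − 14 + 4 + 7 + 6 + 5 − 2 = 94%
P(none) = 100% − 94% = 6%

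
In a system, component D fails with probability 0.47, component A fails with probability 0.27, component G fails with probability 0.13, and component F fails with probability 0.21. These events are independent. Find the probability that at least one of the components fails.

Independence gives P(none) = ∏(1 − pᵢ).
P(none) = (1 − 0.47) × (1 − 0.27) × (1 − 0.13) × (1 − 0.21) = 0.53 × 0.73 × 0.87 × 0.79 = 0.26591637
P(at least one) = 1 − 0.26591637 = 0.73408363

0.73408363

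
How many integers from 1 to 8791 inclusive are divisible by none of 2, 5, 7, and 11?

2741

4395 + 1758 + 1255 + 799 − 879 − 627 − 399 − 251 − 159 − 114 + 125 + 79 + 57 + 22 − 11 = 6050
8791 − 6050 = 2741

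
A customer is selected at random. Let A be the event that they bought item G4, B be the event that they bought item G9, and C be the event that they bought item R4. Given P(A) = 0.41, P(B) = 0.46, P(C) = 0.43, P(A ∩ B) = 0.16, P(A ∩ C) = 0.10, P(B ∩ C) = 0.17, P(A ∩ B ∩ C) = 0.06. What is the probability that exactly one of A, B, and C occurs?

0.62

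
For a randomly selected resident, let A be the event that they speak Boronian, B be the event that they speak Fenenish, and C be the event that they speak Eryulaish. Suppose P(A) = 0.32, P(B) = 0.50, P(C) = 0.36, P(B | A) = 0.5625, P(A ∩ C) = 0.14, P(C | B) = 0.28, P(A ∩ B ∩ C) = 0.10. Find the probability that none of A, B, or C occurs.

0.18

P(A ∩ B) = P(A)·P(B|A) = 0.32 × 0.5625 = 0.18
P(B ∩ C) = P(B)·P(C|B) = 0.50 × 0.28 = 0.14
P(A ∪ B ∪ C) = 0.32 + 0.50 + 0.36 − 0.18 − 0.14 − 0.14 + 0.10 = 0.82
P(none) = 1 − 0.82 = 0.18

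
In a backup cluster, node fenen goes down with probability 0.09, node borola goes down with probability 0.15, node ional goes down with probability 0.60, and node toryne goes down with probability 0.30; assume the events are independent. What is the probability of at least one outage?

Independence gives P(none) = ∏(1 − pᵢ).
P(none) = (1 − 0.09) × (1 − 0.15) × (1 − 0.60) × (1 − 0.30) = 0.91 × 0.85 × 0.40 × 0.70 = 0.21658
P(at least one) = 1 − 0.21658 = 0.78342

0.78342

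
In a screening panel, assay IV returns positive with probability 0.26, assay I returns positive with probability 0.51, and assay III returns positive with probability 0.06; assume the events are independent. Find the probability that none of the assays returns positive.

0.340844

P(none) = (1 − 0.26) × (1 − 0.51) × (1 − 0.06) = 0.74 × 0.49 × 0.94 = 0.340844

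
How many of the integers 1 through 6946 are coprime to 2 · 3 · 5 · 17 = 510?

1743

By inclusion-exclusion,
floor(6946/2) + floor(6946/3) + floor(6946/5) + floor(6946/17) − floor(6946/6) − floor(6946/10) − floor(6946/34) − floor(6946/15) − floor(6946/51) − floor(6946/85) + floor(6946/30) + floor(6946/102) + floor(6946/170) + floor(6946/255) − floor(6946/510) = 3473 + 2315 + 1389 + 408 − 1157 − 694 − 204 − 463 − 136 − 81 + 231 + 68 + 40 + 27 − 13 = 5203
6946 − 5203 = 1743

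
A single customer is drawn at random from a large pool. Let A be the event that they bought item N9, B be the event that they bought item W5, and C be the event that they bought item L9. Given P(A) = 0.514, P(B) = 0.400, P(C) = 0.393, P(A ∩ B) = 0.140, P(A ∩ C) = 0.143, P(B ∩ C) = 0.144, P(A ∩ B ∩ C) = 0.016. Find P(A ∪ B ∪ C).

Using inclusion–exclusion:
P(A ∪ B ∪ C) = 0.514 + 0.400 + 0.393 − 0.140 − 0.143 − 0.144 + 0.016 = 0.896

0.896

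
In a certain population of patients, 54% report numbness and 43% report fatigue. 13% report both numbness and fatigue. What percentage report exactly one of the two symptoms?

71%

P(exactly one) = 54 + 43 − 2·13 = 71%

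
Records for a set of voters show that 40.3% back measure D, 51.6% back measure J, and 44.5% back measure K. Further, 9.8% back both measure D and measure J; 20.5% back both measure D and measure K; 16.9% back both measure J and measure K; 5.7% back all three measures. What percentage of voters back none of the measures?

5.1%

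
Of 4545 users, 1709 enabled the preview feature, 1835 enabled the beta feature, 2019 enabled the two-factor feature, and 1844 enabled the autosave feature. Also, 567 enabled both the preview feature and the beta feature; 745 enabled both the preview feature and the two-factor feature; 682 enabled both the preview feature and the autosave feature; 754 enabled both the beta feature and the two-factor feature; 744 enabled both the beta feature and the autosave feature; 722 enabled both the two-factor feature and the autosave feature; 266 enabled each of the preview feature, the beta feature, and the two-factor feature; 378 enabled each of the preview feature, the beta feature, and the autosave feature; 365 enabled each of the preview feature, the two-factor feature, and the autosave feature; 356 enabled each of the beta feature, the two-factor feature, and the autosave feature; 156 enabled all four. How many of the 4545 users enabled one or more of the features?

|union| = 1709 + 1835 + 2019 + 1844 − 567 − 745 − 682 − 754 − 744 − 722 + 266 + 378 + 365 + 356 − 156 = 4402

4402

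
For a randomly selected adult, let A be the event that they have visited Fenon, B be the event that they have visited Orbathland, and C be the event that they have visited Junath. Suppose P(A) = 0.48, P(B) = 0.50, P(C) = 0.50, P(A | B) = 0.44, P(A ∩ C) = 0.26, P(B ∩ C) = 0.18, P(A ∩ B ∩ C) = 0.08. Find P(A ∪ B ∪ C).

P(A ∩ B) = P(B)·P(A|B) = 0.50 × 0.44 = 0.22
Using inclusion–exclusion:
P(A ∪ B ∪ C) = 0.48 + 0.50 + 0.50 − 0.22 − 0.26 − 0.18 + 0.08 = 0.90

0.90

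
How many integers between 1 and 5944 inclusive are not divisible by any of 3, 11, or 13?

3326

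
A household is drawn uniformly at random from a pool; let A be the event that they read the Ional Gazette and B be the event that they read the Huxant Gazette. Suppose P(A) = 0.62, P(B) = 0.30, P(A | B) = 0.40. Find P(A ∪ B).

0.80

P(A ∩ B) = P(B)·P(A|B) = 0.30 × 0.40 = 0.12
P(A ∪ B) = 0.62 + 0.30 − 0.12 = 0.80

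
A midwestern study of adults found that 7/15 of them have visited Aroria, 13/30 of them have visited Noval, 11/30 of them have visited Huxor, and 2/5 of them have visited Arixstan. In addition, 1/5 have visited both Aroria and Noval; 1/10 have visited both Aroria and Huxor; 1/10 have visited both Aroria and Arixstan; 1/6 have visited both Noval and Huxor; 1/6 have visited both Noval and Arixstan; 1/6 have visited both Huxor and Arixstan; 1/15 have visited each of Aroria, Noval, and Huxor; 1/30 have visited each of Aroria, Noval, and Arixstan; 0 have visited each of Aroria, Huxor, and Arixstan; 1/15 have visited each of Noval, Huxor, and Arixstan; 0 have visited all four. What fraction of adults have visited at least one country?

14/15

P(union) = 7/15 + 13/30 + 11/30 + 2/5 − 1/5 − 1/10 − 1/10 − 1/6 − 1/6 − 1/6 + 1/15 + 1/30 + 0 + 1/15 − 0 = 14/15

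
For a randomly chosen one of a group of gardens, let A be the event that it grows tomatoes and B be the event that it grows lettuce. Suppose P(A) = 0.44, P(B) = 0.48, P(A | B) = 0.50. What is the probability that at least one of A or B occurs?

0.68

P(A ∩ B) = P(B)·P(A|B) = 0.48 × 0.50 = 0.24
P(A ∪ B) = 0.44 + 0.48 − 0.24 = 0.68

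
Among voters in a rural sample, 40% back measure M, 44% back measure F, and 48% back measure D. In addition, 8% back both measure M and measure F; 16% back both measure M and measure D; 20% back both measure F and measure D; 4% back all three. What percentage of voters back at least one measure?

P(at least one) = 40 + 44 + 48 − 8 − 16 − 20 + 4 = 92%

92%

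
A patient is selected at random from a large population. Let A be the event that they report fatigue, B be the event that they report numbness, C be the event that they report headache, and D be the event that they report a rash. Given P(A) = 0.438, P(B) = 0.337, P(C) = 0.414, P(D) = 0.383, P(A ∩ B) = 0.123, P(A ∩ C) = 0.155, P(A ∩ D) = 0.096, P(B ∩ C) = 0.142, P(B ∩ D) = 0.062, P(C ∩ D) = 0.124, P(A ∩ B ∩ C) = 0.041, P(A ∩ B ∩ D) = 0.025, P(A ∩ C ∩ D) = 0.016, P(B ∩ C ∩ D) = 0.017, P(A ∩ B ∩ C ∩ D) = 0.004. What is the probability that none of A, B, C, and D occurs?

P(A ∪ B ∪ C ∪ D) = 0.438 + 0.337 + 0.414 + 0.383 − 0.123 − 0.155 − 0.096 − 0.142 − 0.062 − 0.124 + 0.041 + 0.025 + 0.016 + 0.017 − 0.004 = 0.965
P(none) = 1 − 0.965 = 0.035

0.035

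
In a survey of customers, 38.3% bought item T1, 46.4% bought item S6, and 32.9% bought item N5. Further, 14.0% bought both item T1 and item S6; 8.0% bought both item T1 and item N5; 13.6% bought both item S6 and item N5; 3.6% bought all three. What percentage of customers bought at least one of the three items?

85.6%

P(≥1) = 38.3 + 46.4 + 32.9 − 14.0 − 8.0 − 13.6 + 3.6 = 85.6%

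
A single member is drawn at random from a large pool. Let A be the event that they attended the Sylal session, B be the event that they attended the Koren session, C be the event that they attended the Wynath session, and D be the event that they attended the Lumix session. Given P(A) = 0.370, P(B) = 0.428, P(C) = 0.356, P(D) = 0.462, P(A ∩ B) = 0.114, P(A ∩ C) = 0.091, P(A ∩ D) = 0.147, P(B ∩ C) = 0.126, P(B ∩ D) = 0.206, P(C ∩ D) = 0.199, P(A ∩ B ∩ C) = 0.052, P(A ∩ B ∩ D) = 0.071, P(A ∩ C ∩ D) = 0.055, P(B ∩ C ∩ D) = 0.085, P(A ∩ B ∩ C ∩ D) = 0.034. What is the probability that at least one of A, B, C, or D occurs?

Apply inclusion-exclusion:
P(A ∪ B ∪ C ∪ D) = 0.370 + 0.428 + 0.356 + 0.462 − 0.114 − 0.091 − 0.147 − 0.126 − 0.206 − 0.199 + 0.052 + 0.071 + 0.055 + 0.085 − 0.034 = 0.962

0.962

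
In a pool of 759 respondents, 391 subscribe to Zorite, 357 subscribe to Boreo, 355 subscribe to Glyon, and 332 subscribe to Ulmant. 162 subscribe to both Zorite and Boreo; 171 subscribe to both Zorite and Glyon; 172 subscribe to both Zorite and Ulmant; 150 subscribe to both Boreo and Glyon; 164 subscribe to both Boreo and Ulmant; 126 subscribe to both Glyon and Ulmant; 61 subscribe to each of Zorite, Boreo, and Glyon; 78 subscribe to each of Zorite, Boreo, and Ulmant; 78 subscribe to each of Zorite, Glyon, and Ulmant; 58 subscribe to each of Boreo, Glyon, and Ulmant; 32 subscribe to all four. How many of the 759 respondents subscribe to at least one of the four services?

733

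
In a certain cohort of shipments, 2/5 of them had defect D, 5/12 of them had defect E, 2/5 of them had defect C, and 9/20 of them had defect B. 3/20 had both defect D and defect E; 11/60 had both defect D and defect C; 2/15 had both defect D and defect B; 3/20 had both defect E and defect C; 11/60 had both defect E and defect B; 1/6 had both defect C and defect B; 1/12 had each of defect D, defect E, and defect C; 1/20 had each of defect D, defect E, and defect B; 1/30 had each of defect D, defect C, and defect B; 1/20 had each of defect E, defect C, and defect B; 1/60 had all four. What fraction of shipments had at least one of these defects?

9/10

Apply inclusion-exclusion:
P(at least one) = 2/5 + 5/12 + 2/5 + 9/20 − 3/20 − 11/60 − 2/15 − 3/20 − 11/60 − 1/6 + 1/12 + 1/20 + 1/30 + 1/20 − 1/60 = 9/10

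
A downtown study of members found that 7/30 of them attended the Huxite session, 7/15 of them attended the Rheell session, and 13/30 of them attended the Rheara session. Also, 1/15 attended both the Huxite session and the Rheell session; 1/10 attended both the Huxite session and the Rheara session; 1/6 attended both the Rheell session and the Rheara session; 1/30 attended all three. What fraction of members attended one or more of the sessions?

5/6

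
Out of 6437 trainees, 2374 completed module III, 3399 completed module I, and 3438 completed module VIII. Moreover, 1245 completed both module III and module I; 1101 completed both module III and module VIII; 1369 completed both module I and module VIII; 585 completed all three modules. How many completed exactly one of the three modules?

|exactly one| = 2374 + 3399 + 3438 − 2·1245 − 2·1101 − 2·1369 + 3·585 = 3536

3536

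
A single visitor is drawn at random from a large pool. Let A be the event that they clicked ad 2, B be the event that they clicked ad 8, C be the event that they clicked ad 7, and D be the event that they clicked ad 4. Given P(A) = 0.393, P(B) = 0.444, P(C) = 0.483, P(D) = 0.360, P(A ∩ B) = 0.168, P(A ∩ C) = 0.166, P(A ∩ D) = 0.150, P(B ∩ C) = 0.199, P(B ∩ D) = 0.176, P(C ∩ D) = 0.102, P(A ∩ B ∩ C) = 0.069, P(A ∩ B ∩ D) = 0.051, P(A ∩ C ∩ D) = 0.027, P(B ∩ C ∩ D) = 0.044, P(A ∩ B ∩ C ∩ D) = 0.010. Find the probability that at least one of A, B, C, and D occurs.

0.900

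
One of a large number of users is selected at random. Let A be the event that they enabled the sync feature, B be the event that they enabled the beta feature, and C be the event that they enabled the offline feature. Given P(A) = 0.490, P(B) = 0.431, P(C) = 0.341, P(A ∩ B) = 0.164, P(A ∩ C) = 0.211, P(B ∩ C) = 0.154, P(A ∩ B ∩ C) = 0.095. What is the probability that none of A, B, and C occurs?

0.172

Apply inclusion-exclusion:
P(A ∪ B ∪ C) = 0.490 + 0.431 + 0.341 − 0.164 − 0.211 − 0.154 + 0.095 = 0.828
P(none) = 1 − 0.828 = 0.172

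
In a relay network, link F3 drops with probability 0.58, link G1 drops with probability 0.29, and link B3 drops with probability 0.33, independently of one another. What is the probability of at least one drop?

P(none) = (1 − 0.58) × (1 − 0.29) × (1 − 0.33) = 0.42 × 0.71 × 0.67 = 0.199794
P(at least one) = 1 − 0.199794 = 0.800206

0.800206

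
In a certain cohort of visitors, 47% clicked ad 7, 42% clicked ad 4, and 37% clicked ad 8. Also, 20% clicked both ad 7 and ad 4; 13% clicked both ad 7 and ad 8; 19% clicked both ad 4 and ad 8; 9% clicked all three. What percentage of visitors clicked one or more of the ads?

83%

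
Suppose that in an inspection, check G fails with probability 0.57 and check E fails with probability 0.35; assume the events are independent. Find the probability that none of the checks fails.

0.2795

P(none) = (1 − 0.57) × (1 − 0.35) = 0.43 × 0.65 = 0.2795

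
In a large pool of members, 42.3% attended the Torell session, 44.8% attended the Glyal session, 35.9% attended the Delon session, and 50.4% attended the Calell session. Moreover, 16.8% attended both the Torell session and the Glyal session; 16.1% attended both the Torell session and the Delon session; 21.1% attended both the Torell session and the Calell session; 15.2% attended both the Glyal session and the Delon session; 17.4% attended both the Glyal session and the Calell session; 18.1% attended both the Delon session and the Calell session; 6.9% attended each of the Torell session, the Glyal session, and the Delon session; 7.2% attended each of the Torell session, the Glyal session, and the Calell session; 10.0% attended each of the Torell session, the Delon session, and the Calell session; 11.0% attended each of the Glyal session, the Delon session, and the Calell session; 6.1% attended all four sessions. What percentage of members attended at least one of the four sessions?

By inclusion-exclusion,
P(≥1) = 42.3 + 44.8 + 35.9 + 50.4 − 16.8 − 16.1 − 21.1 − 15.2 − 17.4 − 18.1 + 6.9 + 7.2 + 10.0 + 11.0 − 6.1 = 97.7%

97.7%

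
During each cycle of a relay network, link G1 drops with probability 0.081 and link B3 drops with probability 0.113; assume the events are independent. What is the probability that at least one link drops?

P(none) = (1 − 0.081) × (1 − 0.113) = 0.919 × 0.887 = 0.815153
P(at least one) = 1 − 0.815153 = 0.184847

0.184847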